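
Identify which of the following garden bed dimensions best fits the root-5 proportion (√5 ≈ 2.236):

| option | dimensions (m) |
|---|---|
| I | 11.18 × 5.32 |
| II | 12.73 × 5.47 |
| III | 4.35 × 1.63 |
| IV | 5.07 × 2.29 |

Ratios (long/short): I ≈ 2.102; II ≈ 2.327; III ≈ 2.669; IV ≈ 2.214.
root-5 ≈ 2.236; option IV is nearest (Δ 0.022).

IV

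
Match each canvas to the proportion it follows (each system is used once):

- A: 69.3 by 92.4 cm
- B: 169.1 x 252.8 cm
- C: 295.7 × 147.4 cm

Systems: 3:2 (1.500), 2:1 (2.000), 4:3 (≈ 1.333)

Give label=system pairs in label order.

A = 92.4/69.3 ≈ 1.333 → 4:3 (1.333)
B = 252.8/169.1 ≈ 1.495 → 3:2 (1.500)
C = 295.7/147.4 ≈ 2.006 → 2:1 (2.000)

A=4:3, B=3:2, C=2:1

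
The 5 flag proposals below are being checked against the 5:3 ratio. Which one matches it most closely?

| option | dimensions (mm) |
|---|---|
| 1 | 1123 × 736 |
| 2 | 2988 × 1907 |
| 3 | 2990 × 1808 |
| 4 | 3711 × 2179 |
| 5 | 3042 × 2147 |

3

Ratios (long/short): 1 ≈ 1.526; 2 ≈ 1.567; 3 ≈ 1.654; 4 ≈ 1.703; 5 ≈ 1.417.
5:3 ≈ 1.667; option 3 is nearest (Δ 0.013).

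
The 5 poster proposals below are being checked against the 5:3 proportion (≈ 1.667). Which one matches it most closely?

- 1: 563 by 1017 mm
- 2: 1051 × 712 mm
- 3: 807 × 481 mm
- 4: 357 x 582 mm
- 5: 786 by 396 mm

Ratios (long/short): 1 ≈ 1.806; 2 ≈ 1.476; 3 ≈ 1.678; 4 ≈ 1.630; 5 ≈ 1.985.
5:3 ≈ 1.667; option 3 is nearest (Δ 0.011).

3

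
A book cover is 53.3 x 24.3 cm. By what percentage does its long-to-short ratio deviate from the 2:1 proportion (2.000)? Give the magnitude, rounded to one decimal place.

Ratio = 53.3 / 24.3 ≈ 2.1934.
Ideal 2:1 = 2.0000. |2.1934 − 2.0000| / 2.0000 ≈ 9.67% → 9.7%.

9.7%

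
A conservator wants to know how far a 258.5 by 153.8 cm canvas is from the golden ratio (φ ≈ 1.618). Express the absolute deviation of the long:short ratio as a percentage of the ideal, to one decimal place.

Ratio = 258.5 / 153.8 ≈ 1.6808.
Ideal golden ratio ≈ 1.6180. |1.6808 − 1.6180| / 1.6180 ≈ 3.88% → 3.9%.

3.9%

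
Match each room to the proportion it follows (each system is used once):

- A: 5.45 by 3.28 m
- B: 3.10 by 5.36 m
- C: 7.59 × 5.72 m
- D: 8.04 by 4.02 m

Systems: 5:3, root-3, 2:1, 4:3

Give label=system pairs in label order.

A = 5.45/3.28 ≈ 1.662 → 5:3 (1.667)
B = 5.36/3.10 ≈ 1.729 → root-3 (1.732)
C = 7.59/5.72 ≈ 1.327 → 4:3 (1.333)
D = 8.04/4.02 ≈ 2.000 → 2:1 (2.000)

A=5:3, B=root-3, C=4:3, D=2:1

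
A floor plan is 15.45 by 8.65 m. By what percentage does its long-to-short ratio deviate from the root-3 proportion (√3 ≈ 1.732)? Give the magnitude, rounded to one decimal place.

3.1%

Ratio = 15.45 / 8.65 ≈ 1.7861.
Ideal root-3 ≈ 1.7321. |1.7861 − 1.7321| / 1.7321 ≈ 3.12% → 3.1%.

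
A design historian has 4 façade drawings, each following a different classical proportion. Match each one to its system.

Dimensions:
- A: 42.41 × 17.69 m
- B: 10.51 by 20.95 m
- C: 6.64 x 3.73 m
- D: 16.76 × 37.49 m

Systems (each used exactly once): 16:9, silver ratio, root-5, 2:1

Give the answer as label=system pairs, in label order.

A = 42.41/17.69 ≈ 2.397 → silver ratio (2.414)
B = 20.95/10.51 ≈ 1.993 → 2:1 (2.000)
C = 6.64/3.73 ≈ 1.780 → 16:9 (1.778)
D = 37.49/16.76 ≈ 2.237 → root-5 (2.236)

A=silver ratio, B=2:1, C=16:9, D=root-5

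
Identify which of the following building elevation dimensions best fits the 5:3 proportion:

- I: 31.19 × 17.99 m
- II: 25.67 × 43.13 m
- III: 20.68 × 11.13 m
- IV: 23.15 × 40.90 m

II

Target 5:3 ≈ 1.667.
I: 1.734 (Δ0.067)  II: 1.680 (Δ0.013)  III: 1.858 (Δ0.191)  IV: 1.767 (Δ0.100)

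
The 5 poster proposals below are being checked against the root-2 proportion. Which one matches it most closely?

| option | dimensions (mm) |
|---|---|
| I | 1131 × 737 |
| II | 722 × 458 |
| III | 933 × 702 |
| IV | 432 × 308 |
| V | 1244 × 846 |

Ratios (long/short): I ≈ 1.535; II ≈ 1.576; III ≈ 1.329; IV ≈ 1.403; V ≈ 1.470.
root-2 ≈ 1.414; option IV is nearest (Δ 0.011).

IV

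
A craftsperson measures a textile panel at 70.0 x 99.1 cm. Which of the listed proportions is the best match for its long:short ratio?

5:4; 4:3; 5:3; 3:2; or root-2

root-2

Ratio = 99.1 / 70.0 ≈ 1.416.
Distances: 5:4 1.250 (Δ 0.166); 4:3 1.333 (Δ 0.083); 5:3 1.667 (Δ 0.251); 3:2 1.500 (Δ 0.084); root-2 1.414 (Δ 0.002).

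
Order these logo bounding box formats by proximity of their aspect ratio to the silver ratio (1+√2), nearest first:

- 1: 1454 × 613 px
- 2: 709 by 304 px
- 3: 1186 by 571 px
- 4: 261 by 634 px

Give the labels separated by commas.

4, 1, 2, 3

Ratios: 1 = 1454 / 613 ≈ 2.372; 2 = 709 / 304 ≈ 2.332; 3 = 1186 / 571 ≈ 2.077; 4 = 634 / 261 ≈ 2.429.
|Δ from 2.414|: 1 0.042; 2 0.082; 3 0.337; 4 0.015.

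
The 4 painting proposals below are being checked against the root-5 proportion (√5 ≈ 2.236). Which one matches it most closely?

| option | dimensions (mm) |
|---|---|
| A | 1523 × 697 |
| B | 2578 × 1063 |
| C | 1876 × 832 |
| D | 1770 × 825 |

C

Target root-5 ≈ 2.236.
A: 2.185 (Δ0.051)  B: 2.425 (Δ0.189)  C: 2.255 (Δ0.019)  D: 2.145 (Δ0.091)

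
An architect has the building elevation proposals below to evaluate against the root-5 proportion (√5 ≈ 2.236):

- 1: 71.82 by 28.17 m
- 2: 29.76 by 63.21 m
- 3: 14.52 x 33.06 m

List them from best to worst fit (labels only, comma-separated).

Ratios: 1 = 71.82 / 28.17 ≈ 2.550; 2 = 63.21 / 29.76 ≈ 2.124; 3 = 33.06 / 14.52 ≈ 2.277.
|Δ from 2.236|: 1 0.314; 2 0.112; 3 0.041.

3, 2, 1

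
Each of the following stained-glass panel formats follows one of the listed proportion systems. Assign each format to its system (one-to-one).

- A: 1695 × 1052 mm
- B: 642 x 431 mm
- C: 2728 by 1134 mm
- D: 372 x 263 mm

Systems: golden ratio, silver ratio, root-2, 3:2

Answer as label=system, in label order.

A=golden ratio, B=3:2, C=silver ratio, D=root-2

A = 1695/1052 ≈ 1.611 → golden ratio (1.618)
B = 642/431 ≈ 1.490 → 3:2 (1.500)
C = 2728/1134 ≈ 2.406 → silver ratio (2.414)
D = 372/263 ≈ 1.414 → root-2 (1.414)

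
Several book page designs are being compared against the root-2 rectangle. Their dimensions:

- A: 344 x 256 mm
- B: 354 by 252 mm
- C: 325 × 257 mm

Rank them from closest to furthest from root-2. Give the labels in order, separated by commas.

A: 344/256 ≈ 1.344 → |1.344 − 1.414| = 0.070
B: 354/252 ≈ 1.405 → |1.405 − 1.414| = 0.009
C: 325/257 ≈ 1.265 → |1.265 − 1.414| = 0.149

B, A, C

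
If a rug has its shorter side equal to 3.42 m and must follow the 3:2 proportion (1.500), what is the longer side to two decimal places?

3:2 = 1.50000.
Longer side = 3.42 × 1.50000 ≈ 5.1300 → 5.13 m.

5.13 m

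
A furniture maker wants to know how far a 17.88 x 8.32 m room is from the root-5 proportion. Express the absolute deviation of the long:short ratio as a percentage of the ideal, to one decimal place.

3.9%

Ratio = 17.88 / 8.32 ≈ 2.1490.
Ideal root-5 ≈ 2.2361. |2.1490 − 2.2361| / 2.2361 ≈ 3.90% → 3.9%.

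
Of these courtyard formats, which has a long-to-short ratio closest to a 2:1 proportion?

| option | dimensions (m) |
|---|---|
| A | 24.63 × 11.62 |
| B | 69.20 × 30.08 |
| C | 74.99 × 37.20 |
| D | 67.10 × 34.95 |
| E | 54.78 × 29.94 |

C

Target 2:1 ≈ 2.000.
A: 2.120 (Δ0.120)  B: 2.301 (Δ0.301)  C: 2.016 (Δ0.016)  D: 1.920 (Δ0.080)  E: 1.830 (Δ0.170)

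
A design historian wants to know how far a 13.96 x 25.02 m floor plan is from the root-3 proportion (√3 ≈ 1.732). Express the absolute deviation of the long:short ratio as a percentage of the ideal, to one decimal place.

3.5%

Ratio = 25.02 / 13.96 ≈ 1.7923.
Ideal root-3 ≈ 1.7321. |1.7923 − 1.7321| / 1.7321 ≈ 3.48% → 3.5%.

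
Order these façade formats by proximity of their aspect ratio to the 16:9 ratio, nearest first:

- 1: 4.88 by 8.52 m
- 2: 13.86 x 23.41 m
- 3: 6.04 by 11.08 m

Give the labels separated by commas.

1, 3, 2

Ratios: 1 = 8.52 / 4.88 ≈ 1.746; 2 = 23.41 / 13.86 ≈ 1.689; 3 = 11.08 / 6.04 ≈ 1.834.
|Δ from 1.778|: 1 0.032; 2 0.089; 3 0.056.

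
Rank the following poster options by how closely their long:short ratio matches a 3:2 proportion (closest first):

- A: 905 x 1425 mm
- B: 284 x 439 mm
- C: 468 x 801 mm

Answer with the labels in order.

B, A, C

A: 1425/905 ≈ 1.575 → |1.575 − 1.500| = 0.075
B: 439/284 ≈ 1.546 → |1.546 − 1.500| = 0.046
C: 801/468 ≈ 1.712 → |1.712 − 1.500| = 0.212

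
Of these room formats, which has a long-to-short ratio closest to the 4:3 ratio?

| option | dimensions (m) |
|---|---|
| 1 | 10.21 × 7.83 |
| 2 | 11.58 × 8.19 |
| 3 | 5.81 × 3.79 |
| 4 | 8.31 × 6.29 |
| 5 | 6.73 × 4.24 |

4

Ratios (long/short): 1 ≈ 1.304; 2 ≈ 1.414; 3 ≈ 1.533; 4 ≈ 1.321; 5 ≈ 1.587.
4:3 ≈ 1.333; option 4 is nearest (Δ 0.012).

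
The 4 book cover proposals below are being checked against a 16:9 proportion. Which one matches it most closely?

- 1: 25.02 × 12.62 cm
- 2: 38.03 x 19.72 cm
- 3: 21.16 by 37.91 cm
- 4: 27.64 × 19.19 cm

Target 16:9 ≈ 1.778.
1: 1.983 (Δ0.205)  2: 1.928 (Δ0.150)  3: 1.792 (Δ0.014)  4: 1.440 (Δ0.338)

3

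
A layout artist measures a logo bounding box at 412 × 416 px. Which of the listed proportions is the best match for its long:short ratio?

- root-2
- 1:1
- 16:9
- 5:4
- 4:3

1:1

416/412 ≈ 1.010. Nearest candidates are 1:1 (1.000, off by 0.010) and 5:4 (1.250, off by 0.240).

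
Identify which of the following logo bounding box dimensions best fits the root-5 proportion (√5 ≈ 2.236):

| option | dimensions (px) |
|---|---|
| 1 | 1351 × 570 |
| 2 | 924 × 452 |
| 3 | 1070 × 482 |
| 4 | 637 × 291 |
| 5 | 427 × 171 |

Target root-5 ≈ 2.236.
1: 2.370 (Δ0.134)  2: 2.044 (Δ0.192)  3: 2.220 (Δ0.016)  4: 2.189 (Δ0.047)  5: 2.497 (Δ0.261)

3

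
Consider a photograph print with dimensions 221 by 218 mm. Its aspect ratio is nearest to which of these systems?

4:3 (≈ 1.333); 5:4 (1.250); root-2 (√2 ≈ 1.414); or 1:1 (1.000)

1:1

221/218 ≈ 1.014. Nearest candidates are 1:1 (1.000, off by 0.014) and 5:4 (1.250, off by 0.236).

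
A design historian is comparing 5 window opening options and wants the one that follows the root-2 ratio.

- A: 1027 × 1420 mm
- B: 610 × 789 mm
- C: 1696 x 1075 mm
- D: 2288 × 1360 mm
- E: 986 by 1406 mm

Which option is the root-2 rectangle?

E

Target root-2 ≈ 1.414.
A: 1.383 (Δ0.031)  B: 1.293 (Δ0.121)  C: 1.578 (Δ0.164)  D: 1.682 (Δ0.268)  E: 1.426 (Δ0.012)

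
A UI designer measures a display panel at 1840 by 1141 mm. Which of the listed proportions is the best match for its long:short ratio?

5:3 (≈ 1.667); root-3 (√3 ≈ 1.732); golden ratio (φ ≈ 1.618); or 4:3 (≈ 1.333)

Ratio = 1840 / 1141 ≈ 1.613.
Distances: 5:3 1.667 (Δ 0.054); root-3 1.732 (Δ 0.119); golden ratio 1.618 (Δ 0.005); 4:3 1.333 (Δ 0.280).

golden ratio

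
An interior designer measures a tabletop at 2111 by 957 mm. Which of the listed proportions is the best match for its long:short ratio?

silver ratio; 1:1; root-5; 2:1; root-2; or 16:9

root-5

2111/957 ≈ 2.206. Nearest candidates are root-5 (2.236, off by 0.030) and 2:1 (2.000, off by 0.206).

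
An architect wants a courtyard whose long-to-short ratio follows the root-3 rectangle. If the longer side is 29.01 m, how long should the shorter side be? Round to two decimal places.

root-3 ≈ 1.73205.
Shorter side = 29.01 ÷ 1.73205 ≈ 16.7489 → 16.75 m.

16.75 m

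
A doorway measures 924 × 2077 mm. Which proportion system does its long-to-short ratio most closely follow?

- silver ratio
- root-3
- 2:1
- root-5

root-5

2077/924 ≈ 2.248. Nearest candidates are root-5 (2.236, off by 0.012) and silver ratio (2.414, off by 0.166).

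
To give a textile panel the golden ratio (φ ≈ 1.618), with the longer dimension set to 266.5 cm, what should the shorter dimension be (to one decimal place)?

golden ratio ≈ 1.61803.
Shorter side = 266.5 ÷ 1.61803 ≈ 164.706 → 164.7 cm.

164.7 cm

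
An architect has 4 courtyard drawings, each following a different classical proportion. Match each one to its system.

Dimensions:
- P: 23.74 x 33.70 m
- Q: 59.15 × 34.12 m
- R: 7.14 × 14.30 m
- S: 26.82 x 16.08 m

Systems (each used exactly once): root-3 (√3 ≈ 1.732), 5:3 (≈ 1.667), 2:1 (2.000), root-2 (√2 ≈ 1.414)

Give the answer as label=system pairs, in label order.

Ratios: P ≈ 1.420; Q ≈ 1.734; R ≈ 2.003; S ≈ 1.668.
Targets: root-3 ≈ 1.732; 5:3 ≈ 1.667; 2:1 ≈ 2.000; root-2 ≈ 1.414.

P=root-2, Q=root-3, R=2:1, S=5:3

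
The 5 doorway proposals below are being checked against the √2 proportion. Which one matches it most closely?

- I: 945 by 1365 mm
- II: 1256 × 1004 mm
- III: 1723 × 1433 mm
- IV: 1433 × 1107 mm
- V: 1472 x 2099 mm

Ratios (long/short): I ≈ 1.444; II ≈ 1.251; III ≈ 1.202; IV ≈ 1.294; V ≈ 1.426.
root-2 ≈ 1.414; option V is nearest (Δ 0.012).

V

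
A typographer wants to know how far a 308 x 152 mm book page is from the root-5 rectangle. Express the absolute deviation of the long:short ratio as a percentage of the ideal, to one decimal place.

Ratio = 308 / 152 ≈ 2.0263.
Ideal root-5 ≈ 2.2361. |2.0263 − 2.2361| / 2.2361 ≈ 9.38% → 9.4%.

9.4%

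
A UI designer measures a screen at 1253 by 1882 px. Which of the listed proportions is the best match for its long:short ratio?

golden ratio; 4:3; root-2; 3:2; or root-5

1882/1253 ≈ 1.502. Nearest candidates are 3:2 (1.500, off by 0.002) and root-2 (1.414, off by 0.088).

3:2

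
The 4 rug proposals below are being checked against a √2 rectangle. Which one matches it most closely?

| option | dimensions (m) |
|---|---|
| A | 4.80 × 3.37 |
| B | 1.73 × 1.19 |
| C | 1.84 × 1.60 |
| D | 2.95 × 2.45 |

Ratios (long/short): A ≈ 1.424; B ≈ 1.454; C ≈ 1.150; D ≈ 1.204.
root-2 ≈ 1.414; option A is nearest (Δ 0.010).

A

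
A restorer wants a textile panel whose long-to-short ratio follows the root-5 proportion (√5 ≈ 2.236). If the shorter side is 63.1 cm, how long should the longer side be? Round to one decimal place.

root-5 ≈ 2.23607.
Longer side = 63.1 × 2.23607 ≈ 141.096 → 141.1 cm.

141.1 cm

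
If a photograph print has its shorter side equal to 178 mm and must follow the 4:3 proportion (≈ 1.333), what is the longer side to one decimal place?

237.3 mm

4:3 ≈ 1.33333.
Longer side = 178 × 1.33333 ≈ 237.333 → 237.3 mm.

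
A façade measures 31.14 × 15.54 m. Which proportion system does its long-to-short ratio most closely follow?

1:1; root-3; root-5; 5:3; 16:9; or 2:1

2:1

Ratio = 31.14 / 15.54 ≈ 2.004.
Distances: 1:1 1.000 (Δ 1.004); root-3 1.732 (Δ 0.272); root-5 2.236 (Δ 0.232); 5:3 1.667 (Δ 0.337); 16:9 1.778 (Δ 0.226); 2:1 2.000 (Δ 0.004).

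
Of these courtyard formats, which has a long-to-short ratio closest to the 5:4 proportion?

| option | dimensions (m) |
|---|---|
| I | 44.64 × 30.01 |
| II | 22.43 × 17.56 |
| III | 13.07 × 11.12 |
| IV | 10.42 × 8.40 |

Target 5:4 ≈ 1.250.
I: 1.488 (Δ0.238)  II: 1.277 (Δ0.027)  III: 1.175 (Δ0.075)  IV: 1.240 (Δ0.010)

IV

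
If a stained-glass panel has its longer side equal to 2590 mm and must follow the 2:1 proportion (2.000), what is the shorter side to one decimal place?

1295.0 mm

2:1 = 2.00000.
Shorter side = 2590 ÷ 2.00000 ≈ 1295.000 → 1295.0 mm.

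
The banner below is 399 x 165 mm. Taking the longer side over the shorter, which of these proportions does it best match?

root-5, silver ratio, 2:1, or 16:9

silver ratio

399/165 ≈ 2.418. Nearest candidates are silver ratio (2.414, off by 0.004) and root-5 (2.236, off by 0.182).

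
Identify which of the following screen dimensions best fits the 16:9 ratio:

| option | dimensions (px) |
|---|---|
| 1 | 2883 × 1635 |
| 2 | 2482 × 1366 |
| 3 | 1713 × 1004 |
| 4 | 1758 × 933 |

1

Ratios (long/short): 1 ≈ 1.763; 2 ≈ 1.817; 3 ≈ 1.706; 4 ≈ 1.884.
16:9 ≈ 1.778; option 1 is nearest (Δ 0.015).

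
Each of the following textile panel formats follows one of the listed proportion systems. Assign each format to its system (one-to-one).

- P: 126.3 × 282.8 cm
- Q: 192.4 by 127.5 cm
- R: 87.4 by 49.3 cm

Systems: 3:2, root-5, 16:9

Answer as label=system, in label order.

P=root-5, Q=3:2, R=16:9

P = 282.8/126.3 ≈ 2.239 → root-5 (2.236)
Q = 192.4/127.5 ≈ 1.509 → 3:2 (1.500)
R = 87.4/49.3 ≈ 1.773 → 16:9 (1.778)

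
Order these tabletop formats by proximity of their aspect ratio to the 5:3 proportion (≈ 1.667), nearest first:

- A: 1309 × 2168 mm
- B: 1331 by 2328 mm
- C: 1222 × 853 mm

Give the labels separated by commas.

A, B, C

Ratios: A = 2168 / 1309 ≈ 1.656; B = 2328 / 1331 ≈ 1.749; C = 1222 / 853 ≈ 1.433.
|Δ from 1.667|: A 0.011; B 0.082; C 0.234.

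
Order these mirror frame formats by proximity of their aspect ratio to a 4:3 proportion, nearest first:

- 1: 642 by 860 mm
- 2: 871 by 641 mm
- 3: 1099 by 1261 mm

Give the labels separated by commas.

1: 860/642 ≈ 1.340 → |1.340 − 1.333| = 0.007
2: 871/641 ≈ 1.359 → |1.359 − 1.333| = 0.026
3: 1261/1099 ≈ 1.147 → |1.147 − 1.333| = 0.186

1, 2, 3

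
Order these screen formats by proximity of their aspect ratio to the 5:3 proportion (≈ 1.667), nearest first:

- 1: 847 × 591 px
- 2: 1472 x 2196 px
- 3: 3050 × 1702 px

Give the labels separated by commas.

Ratios: 1 = 847 / 591 ≈ 1.433; 2 = 2196 / 1472 ≈ 1.492; 3 = 3050 / 1702 ≈ 1.792.
|Δ from 1.667|: 1 0.234; 2 0.175; 3 0.125.

3, 2, 1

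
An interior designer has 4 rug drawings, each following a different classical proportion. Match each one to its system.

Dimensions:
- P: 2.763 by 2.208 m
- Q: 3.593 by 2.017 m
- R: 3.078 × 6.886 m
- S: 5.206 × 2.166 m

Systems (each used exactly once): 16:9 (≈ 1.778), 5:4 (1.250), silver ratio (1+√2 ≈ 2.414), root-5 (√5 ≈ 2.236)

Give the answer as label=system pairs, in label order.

P = 2.763/2.208 ≈ 1.251 → 5:4 (1.250)
Q = 3.593/2.017 ≈ 1.781 → 16:9 (1.778)
R = 6.886/3.078 ≈ 2.237 → root-5 (2.236)
S = 5.206/2.166 ≈ 2.404 → silver ratio (2.414)

P=5:4, Q=16:9, R=root-5, S=silver ratio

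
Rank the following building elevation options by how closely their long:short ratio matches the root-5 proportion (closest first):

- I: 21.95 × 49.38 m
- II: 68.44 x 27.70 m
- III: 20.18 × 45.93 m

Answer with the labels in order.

I: 49.38/21.95 ≈ 2.250 → |2.250 − 2.236| = 0.014
II: 68.44/27.70 ≈ 2.471 → |2.471 − 2.236| = 0.235
III: 45.93/20.18 ≈ 2.276 → |2.276 − 2.236| = 0.040

I, III, II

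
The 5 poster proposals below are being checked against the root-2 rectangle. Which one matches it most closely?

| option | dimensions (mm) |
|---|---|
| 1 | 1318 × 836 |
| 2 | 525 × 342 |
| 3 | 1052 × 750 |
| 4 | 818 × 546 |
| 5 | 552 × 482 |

3

Ratios (long/short): 1 ≈ 1.577; 2 ≈ 1.535; 3 ≈ 1.403; 4 ≈ 1.498; 5 ≈ 1.145.
root-2 ≈ 1.414; option 3 is nearest (Δ 0.011).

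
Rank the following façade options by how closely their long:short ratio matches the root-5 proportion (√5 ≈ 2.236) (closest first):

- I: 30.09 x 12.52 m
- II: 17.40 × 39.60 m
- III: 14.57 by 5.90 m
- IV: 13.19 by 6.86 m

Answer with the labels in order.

Ratios: I = 30.09 / 12.52 ≈ 2.403; II = 39.60 / 17.40 ≈ 2.276; III = 14.57 / 5.90 ≈ 2.469; IV = 13.19 / 6.86 ≈ 1.923.
|Δ from 2.236|: I 0.167; II 0.040; III 0.233; IV 0.313.

II, I, III, IV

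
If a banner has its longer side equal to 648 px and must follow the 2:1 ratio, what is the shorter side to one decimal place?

2:1 = 2.00000.
Shorter side = 648 ÷ 2.00000 ≈ 324.000 → 324.0 px.

324.0 px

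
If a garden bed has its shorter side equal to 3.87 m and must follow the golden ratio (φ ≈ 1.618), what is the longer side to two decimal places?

6.26 m

golden ratio ≈ 1.61803.
Longer side = 3.87 × 1.61803 ≈ 6.2618 → 6.26 m.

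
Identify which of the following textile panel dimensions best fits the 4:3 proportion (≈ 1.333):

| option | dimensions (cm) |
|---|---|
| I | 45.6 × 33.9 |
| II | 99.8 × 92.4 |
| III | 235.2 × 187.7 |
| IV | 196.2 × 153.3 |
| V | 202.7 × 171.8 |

Target 4:3 ≈ 1.333.
I: 1.345 (Δ0.012)  II: 1.080 (Δ0.253)  III: 1.253 (Δ0.080)  IV: 1.280 (Δ0.053)  V: 1.180 (Δ0.153)

I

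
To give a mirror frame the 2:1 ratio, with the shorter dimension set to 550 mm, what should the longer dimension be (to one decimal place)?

1100.0 mm

2:1 = 2.00000.
Longer side = 550 × 2.00000 ≈ 1100.000 → 1100.0 mm.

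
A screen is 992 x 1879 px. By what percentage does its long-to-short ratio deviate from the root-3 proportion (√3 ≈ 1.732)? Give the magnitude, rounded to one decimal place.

9.4%

Ratio = 1879 / 992 ≈ 1.8942.
Ideal root-3 ≈ 1.7321. |1.8942 − 1.7321| / 1.7321 ≈ 9.36% → 9.4%.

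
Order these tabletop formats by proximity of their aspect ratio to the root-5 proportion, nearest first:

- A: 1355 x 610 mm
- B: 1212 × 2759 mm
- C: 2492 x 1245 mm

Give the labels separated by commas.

Ratios: A = 1355 / 610 ≈ 2.221; B = 2759 / 1212 ≈ 2.276; C = 2492 / 1245 ≈ 2.002.
|Δ from 2.236|: A 0.015; B 0.040; C 0.234.

A, B, C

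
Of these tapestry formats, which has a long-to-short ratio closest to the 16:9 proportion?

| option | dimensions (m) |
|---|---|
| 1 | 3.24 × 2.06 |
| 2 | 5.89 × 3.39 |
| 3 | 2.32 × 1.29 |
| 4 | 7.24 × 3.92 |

Ratios (long/short): 1 ≈ 1.573; 2 ≈ 1.737; 3 ≈ 1.798; 4 ≈ 1.847.
16:9 ≈ 1.778; option 3 is nearest (Δ 0.020).

3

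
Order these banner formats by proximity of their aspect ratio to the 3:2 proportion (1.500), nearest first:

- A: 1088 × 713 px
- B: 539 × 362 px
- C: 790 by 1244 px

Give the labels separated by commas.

B, A, C

Ratios: A = 1088 / 713 ≈ 1.526; B = 539 / 362 ≈ 1.489; C = 1244 / 790 ≈ 1.575.
|Δ from 1.500|: A 0.026; B 0.011; C 0.075.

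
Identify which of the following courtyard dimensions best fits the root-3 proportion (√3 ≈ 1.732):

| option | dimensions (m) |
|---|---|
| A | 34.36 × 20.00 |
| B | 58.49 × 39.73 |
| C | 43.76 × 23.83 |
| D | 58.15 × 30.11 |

A

Ratios (long/short): A ≈ 1.718; B ≈ 1.472; C ≈ 1.836; D ≈ 1.931.
root-3 ≈ 1.732; option A is nearest (Δ 0.014).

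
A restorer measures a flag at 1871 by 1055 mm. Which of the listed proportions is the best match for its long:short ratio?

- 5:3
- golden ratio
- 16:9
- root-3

16:9

1871/1055 ≈ 1.773. Nearest candidates are 16:9 (1.778, off by 0.005) and root-3 (1.732, off by 0.041).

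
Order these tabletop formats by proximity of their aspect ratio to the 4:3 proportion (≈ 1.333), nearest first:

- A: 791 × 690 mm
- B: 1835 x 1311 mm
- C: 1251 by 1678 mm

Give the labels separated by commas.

C, B, A

Ratios: A = 791 / 690 ≈ 1.146; B = 1835 / 1311 ≈ 1.400; C = 1678 / 1251 ≈ 1.341.
|Δ from 1.333|: A 0.187; B 0.067; C 0.008.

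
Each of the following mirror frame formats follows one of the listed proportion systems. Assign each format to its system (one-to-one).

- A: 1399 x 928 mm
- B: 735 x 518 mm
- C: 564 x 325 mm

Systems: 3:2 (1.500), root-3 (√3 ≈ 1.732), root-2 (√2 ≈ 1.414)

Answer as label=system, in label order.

A=3:2, B=root-2, C=root-3

Ratios: A ≈ 1.508; B ≈ 1.419; C ≈ 1.735.
Targets: 3:2 ≈ 1.500; root-3 ≈ 1.732; root-2 ≈ 1.414.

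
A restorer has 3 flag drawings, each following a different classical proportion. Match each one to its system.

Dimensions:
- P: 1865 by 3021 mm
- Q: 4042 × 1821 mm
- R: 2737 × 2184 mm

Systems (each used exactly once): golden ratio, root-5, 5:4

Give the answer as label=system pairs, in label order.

P = 3021/1865 ≈ 1.620 → golden ratio (1.618)
Q = 4042/1821 ≈ 2.220 → root-5 (2.236)
R = 2737/2184 ≈ 1.253 → 5:4 (1.250)

P=golden ratio, Q=root-5, R=5:4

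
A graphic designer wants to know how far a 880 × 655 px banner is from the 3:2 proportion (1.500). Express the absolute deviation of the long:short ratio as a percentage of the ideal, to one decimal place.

Ratio = 880 / 655 ≈ 1.3435.
Ideal 3:2 = 1.5000. |1.3435 − 1.5000| / 1.5000 ≈ 10.43% → 10.4%.

10.4%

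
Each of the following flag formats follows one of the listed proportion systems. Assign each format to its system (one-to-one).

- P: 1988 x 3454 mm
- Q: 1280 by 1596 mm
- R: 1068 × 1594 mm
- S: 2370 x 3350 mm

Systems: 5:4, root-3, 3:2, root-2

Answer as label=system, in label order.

P=root-3, Q=5:4, R=3:2, S=root-2

Ratios: P ≈ 1.737; Q ≈ 1.247; R ≈ 1.493; S ≈ 1.414.
Targets: 5:4 ≈ 1.250; root-3 ≈ 1.732; 3:2 ≈ 1.500; root-2 ≈ 1.414.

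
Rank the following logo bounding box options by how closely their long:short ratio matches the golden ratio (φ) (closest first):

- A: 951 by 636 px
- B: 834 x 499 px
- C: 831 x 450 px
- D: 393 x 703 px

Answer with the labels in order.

B, A, D, C

Ratios: A = 951 / 636 ≈ 1.495; B = 834 / 499 ≈ 1.671; C = 831 / 450 ≈ 1.847; D = 703 / 393 ≈ 1.789.
|Δ from 1.618|: A 0.123; B 0.053; C 0.229; D 0.171.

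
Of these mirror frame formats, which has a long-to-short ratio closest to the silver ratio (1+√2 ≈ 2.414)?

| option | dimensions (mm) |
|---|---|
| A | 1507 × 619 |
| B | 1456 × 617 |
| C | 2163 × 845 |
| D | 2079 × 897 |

Ratios (long/short): A ≈ 2.435; B ≈ 2.360; C ≈ 2.560; D ≈ 2.318.
silver ratio ≈ 2.414; option A is nearest (Δ 0.021).

A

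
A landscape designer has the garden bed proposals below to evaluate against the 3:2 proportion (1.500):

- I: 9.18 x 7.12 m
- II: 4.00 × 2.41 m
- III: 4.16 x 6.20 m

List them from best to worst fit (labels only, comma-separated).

Ratios: I = 9.18 / 7.12 ≈ 1.289; II = 4.00 / 2.41 ≈ 1.660; III = 6.20 / 4.16 ≈ 1.490.
|Δ from 1.500|: I 0.211; II 0.160; III 0.010.

III, II, I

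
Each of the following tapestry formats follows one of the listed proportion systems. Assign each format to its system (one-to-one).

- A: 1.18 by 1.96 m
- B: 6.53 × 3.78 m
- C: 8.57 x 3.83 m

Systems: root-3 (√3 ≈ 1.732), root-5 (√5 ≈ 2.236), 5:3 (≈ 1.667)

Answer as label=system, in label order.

A=5:3, B=root-3, C=root-5

Ratios: A ≈ 1.661; B ≈ 1.728; C ≈ 2.238.
Targets: root-3 ≈ 1.732; root-5 ≈ 2.236; 5:3 ≈ 1.667.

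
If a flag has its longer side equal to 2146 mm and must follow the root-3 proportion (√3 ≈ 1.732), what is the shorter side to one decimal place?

1239.0 mm

root-3 ≈ 1.73205.
Shorter side = 2146 ÷ 1.73205 ≈ 1238.994 → 1239.0 mm.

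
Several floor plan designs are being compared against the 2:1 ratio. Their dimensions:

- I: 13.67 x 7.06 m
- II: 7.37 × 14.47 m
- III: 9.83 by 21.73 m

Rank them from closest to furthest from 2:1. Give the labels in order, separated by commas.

II, I, III

I: 13.67/7.06 ≈ 1.936 → |1.936 − 2.000| = 0.064
II: 14.47/7.37 ≈ 1.963 → |1.963 − 2.000| = 0.037
III: 21.73/9.83 ≈ 2.211 → |2.211 − 2.000| = 0.211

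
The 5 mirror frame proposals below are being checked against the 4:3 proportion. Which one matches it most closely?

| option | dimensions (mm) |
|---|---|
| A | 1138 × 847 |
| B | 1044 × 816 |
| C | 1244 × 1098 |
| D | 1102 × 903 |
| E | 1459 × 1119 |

Ratios (long/short): A ≈ 1.344; B ≈ 1.279; C ≈ 1.133; D ≈ 1.220; E ≈ 1.304.
4:3 ≈ 1.333; option A is nearest (Δ 0.011).

A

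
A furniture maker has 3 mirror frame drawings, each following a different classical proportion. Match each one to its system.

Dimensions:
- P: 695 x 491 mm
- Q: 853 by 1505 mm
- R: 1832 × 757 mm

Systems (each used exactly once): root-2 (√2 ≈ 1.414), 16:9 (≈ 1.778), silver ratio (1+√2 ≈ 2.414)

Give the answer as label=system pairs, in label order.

P=root-2, Q=16:9, R=silver ratio

P = 695/491 ≈ 1.415 → root-2 (1.414)
Q = 1505/853 ≈ 1.764 → 16:9 (1.778)
R = 1832/757 ≈ 2.420 → silver ratio (2.414)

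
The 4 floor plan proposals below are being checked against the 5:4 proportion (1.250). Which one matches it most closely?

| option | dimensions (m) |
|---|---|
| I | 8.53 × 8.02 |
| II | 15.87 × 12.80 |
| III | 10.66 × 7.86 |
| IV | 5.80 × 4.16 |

II

Target 5:4 ≈ 1.250.
I: 1.064 (Δ0.186)  II: 1.240 (Δ0.010)  III: 1.356 (Δ0.106)  IV: 1.394 (Δ0.144)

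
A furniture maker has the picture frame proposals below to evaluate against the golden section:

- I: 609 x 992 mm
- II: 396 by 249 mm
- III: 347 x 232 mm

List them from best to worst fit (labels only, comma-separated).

I, II, III

I: 992/609 ≈ 1.629 → |1.629 − 1.618| = 0.011
II: 396/249 ≈ 1.590 → |1.590 − 1.618| = 0.028
III: 347/232 ≈ 1.496 → |1.496 − 1.618| = 0.122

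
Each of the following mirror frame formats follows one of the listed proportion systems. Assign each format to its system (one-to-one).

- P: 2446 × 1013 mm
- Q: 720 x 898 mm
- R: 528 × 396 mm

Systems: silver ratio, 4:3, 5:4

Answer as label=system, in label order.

Ratios: P ≈ 2.415; Q ≈ 1.247; R ≈ 1.333.
Targets: silver ratio ≈ 2.414; 4:3 ≈ 1.333; 5:4 ≈ 1.250.

P=silver ratio, Q=5:4, R=4:3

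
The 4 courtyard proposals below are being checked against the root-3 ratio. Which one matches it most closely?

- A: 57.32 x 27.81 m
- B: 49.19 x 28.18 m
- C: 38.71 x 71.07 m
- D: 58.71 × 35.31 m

Ratios (long/short): A ≈ 2.061; B ≈ 1.746; C ≈ 1.836; D ≈ 1.663.
root-3 ≈ 1.732; option B is nearest (Δ 0.014).

B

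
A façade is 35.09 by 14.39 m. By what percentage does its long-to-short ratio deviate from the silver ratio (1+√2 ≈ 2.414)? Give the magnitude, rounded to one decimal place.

Ratio = 35.09 / 14.39 ≈ 2.4385.
Ideal silver ratio ≈ 2.4142. |2.4385 − 2.4142| / 2.4142 ≈ 1.01% → 1.0%.

1.0%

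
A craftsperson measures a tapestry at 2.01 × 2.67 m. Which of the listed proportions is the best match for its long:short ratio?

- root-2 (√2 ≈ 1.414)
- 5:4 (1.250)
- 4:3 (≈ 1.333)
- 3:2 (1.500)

4:3

Ratio = 2.67 / 2.01 ≈ 1.328.
Distances: root-2 1.414 (Δ 0.086); 5:4 1.250 (Δ 0.078); 4:3 1.333 (Δ 0.005); 3:2 1.500 (Δ 0.172).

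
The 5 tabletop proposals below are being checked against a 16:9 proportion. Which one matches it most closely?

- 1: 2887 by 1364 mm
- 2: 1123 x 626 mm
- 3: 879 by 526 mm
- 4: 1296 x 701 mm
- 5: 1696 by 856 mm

Target 16:9 ≈ 1.778.
1: 2.117 (Δ0.339)  2: 1.794 (Δ0.016)  3: 1.671 (Δ0.107)  4: 1.849 (Δ0.071)  5: 1.981 (Δ0.203)

2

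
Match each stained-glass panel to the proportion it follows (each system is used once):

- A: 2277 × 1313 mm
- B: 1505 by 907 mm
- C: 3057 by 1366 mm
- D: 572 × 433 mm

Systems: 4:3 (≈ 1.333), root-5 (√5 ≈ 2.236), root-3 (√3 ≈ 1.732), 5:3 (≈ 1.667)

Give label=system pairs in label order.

A=root-3, B=5:3, C=root-5, D=4:3

A = 2277/1313 ≈ 1.734 → root-3 (1.732)
B = 1505/907 ≈ 1.659 → 5:3 (1.667)
C = 3057/1366 ≈ 2.238 → root-5 (2.236)
D = 572/433 ≈ 1.321 → 4:3 (1.333)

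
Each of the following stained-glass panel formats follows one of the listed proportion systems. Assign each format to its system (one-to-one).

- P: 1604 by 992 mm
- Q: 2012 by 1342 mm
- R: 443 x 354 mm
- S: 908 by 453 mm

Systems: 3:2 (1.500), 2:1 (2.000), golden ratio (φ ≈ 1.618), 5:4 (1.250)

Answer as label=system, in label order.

P=golden ratio, Q=3:2, R=5:4, S=2:1

P = 1604/992 ≈ 1.617 → golden ratio (1.618)
Q = 2012/1342 ≈ 1.499 → 3:2 (1.500)
R = 443/354 ≈ 1.251 → 5:4 (1.250)
S = 908/453 ≈ 2.004 → 2:1 (2.000)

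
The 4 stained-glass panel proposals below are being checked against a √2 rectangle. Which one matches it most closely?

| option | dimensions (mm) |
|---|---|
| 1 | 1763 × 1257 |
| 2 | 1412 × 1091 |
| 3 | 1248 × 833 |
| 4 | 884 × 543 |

Ratios (long/short): 1 ≈ 1.403; 2 ≈ 1.294; 3 ≈ 1.498; 4 ≈ 1.628.
root-2 ≈ 1.414; option 1 is nearest (Δ 0.011).

1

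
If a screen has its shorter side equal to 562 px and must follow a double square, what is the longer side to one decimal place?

1124.0 px

2:1 = 2.00000.
Longer side = 562 × 2.00000 ≈ 1124.000 → 1124.0 px.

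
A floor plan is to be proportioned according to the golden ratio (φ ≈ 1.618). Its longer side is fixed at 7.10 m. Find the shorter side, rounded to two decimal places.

golden ratio ≈ 1.61803.
Shorter side = 7.10 ÷ 1.61803 ≈ 4.3881 → 4.39 m.

4.39 m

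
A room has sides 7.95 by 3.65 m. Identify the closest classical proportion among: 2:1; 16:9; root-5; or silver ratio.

Ratio = 7.95 / 3.65 ≈ 2.178.
Distances: 2:1 2.000 (Δ 0.178); 16:9 1.778 (Δ 0.400); root-5 2.236 (Δ 0.058); silver ratio 2.414 (Δ 0.236).

root-5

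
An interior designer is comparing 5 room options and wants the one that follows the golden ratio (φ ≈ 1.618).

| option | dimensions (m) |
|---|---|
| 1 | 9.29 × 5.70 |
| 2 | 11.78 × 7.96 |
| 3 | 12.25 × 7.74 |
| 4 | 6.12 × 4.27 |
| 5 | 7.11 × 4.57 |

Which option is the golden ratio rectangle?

Ratios (long/short): 1 ≈ 1.630; 2 ≈ 1.480; 3 ≈ 1.583; 4 ≈ 1.433; 5 ≈ 1.556.
golden ratio ≈ 1.618; option 1 is nearest (Δ 0.012).

1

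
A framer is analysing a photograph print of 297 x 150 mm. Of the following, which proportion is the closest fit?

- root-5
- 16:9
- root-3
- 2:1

2:1

Ratio = 297 / 150 ≈ 1.980.
Distances: root-5 2.236 (Δ 0.256); 16:9 1.778 (Δ 0.202); root-3 1.732 (Δ 0.248); 2:1 2.000 (Δ 0.020).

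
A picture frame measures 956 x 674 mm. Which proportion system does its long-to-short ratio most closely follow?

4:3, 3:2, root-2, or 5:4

Ratio = 956 / 674 ≈ 1.418.
Distances: 4:3 1.333 (Δ 0.085); 3:2 1.500 (Δ 0.082); root-2 1.414 (Δ 0.004); 5:4 1.250 (Δ 0.168).

root-2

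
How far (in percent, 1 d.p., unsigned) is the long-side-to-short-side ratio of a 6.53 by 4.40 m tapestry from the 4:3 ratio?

Ratio = 6.53 / 4.40 ≈ 1.4841.
Ideal 4:3 ≈ 1.3333. |1.4841 − 1.3333| / 1.3333 ≈ 11.31% → 11.3%.

11.3%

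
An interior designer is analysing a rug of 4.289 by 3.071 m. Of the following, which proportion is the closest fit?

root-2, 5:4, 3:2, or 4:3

4.289/3.071 ≈ 1.397. Nearest candidates are root-2 (1.414, off by 0.017) and 4:3 (1.333, off by 0.064).

root-2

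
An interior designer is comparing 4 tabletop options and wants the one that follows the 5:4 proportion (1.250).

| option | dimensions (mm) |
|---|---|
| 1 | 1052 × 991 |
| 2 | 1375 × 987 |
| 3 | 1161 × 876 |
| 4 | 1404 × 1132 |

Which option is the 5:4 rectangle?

4

Target 5:4 ≈ 1.250.
1: 1.062 (Δ0.188)  2: 1.393 (Δ0.143)  3: 1.325 (Δ0.075)  4: 1.240 (Δ0.010)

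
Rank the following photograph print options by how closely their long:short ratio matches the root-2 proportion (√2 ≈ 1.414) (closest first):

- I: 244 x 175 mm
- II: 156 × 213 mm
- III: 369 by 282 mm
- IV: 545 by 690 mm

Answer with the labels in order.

I: 244/175 ≈ 1.394 → |1.394 − 1.414| = 0.020
II: 213/156 ≈ 1.365 → |1.365 − 1.414| = 0.049
III: 369/282 ≈ 1.309 → |1.309 − 1.414| = 0.105
IV: 690/545 ≈ 1.266 → |1.266 − 1.414| = 0.148

I, II, III, IV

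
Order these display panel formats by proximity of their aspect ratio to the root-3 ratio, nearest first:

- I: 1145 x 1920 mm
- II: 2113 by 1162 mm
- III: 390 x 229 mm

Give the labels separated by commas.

I: 1920/1145 ≈ 1.677 → |1.677 − 1.732| = 0.055
II: 2113/1162 ≈ 1.818 → |1.818 − 1.732| = 0.086
III: 390/229 ≈ 1.703 → |1.703 − 1.732| = 0.029

III, I, II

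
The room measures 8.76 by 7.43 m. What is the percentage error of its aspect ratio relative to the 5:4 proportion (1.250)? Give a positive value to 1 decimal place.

Ratio = 8.76 / 7.43 ≈ 1.1790.
Ideal 5:4 = 1.2500. |1.1790 − 1.2500| / 1.2500 ≈ 5.68% → 5.7%.

5.7%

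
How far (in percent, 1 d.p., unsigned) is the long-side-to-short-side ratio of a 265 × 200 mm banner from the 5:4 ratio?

Ratio = 265 / 200 ≈ 1.3250.
Ideal 5:4 = 1.2500. |1.3250 − 1.2500| / 1.2500 ≈ 6.00% → 6.0%.

6.0%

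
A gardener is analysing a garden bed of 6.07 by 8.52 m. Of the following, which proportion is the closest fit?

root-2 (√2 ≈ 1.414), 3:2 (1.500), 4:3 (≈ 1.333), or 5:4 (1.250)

Ratio = 8.52 / 6.07 ≈ 1.404.
Distances: root-2 1.414 (Δ 0.010); 3:2 1.500 (Δ 0.096); 4:3 1.333 (Δ 0.071); 5:4 1.250 (Δ 0.154).

root-2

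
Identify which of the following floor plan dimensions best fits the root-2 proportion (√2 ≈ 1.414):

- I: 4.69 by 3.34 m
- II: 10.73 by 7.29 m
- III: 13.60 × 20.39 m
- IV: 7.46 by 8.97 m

Ratios (long/short): I ≈ 1.404; II ≈ 1.472; III ≈ 1.499; IV ≈ 1.202.
root-2 ≈ 1.414; option I is nearest (Δ 0.010).

I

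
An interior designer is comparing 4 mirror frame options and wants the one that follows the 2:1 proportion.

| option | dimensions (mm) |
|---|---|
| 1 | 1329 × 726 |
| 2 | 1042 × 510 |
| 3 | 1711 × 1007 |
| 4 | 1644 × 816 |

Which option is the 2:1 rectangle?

4

Ratios (long/short): 1 ≈ 1.831; 2 ≈ 2.043; 3 ≈ 1.699; 4 ≈ 2.015.
2:1 ≈ 2.000; option 4 is nearest (Δ 0.015).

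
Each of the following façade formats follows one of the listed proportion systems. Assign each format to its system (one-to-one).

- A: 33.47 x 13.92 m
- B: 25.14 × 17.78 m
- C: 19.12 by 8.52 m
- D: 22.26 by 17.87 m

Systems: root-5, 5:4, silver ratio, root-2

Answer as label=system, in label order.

Ratios: A ≈ 2.404; B ≈ 1.414; C ≈ 2.244; D ≈ 1.246.
Targets: root-5 ≈ 2.236; 5:4 ≈ 1.250; silver ratio ≈ 2.414; root-2 ≈ 1.414.

A=silver ratio, B=root-2, C=root-5, D=5:4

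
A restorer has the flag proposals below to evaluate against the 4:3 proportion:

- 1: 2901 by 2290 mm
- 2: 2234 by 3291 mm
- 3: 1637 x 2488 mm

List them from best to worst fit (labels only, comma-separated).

1, 2, 3

1: 2901/2290 ≈ 1.267 → |1.267 − 1.333| = 0.066
2: 3291/2234 ≈ 1.473 → |1.473 − 1.333| = 0.140
3: 2488/1637 ≈ 1.520 → |1.520 − 1.333| = 0.187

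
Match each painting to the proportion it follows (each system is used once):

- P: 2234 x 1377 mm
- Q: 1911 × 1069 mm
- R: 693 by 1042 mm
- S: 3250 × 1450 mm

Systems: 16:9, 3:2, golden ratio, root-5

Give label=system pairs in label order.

P=golden ratio, Q=16:9, R=3:2, S=root-5

Ratios: P ≈ 1.622; Q ≈ 1.788; R ≈ 1.504; S ≈ 2.241.
Targets: 16:9 ≈ 1.778; 3:2 ≈ 1.500; golden ratio ≈ 1.618; root-5 ≈ 2.236.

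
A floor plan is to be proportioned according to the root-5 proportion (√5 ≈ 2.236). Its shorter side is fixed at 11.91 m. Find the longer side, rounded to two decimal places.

root-5 ≈ 2.23607.
Longer side = 11.91 × 2.23607 ≈ 26.6316 → 26.63 m.

26.63 m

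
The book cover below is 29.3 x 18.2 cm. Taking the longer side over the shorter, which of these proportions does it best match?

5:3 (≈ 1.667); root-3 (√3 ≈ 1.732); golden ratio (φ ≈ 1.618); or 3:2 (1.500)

29.3/18.2 ≈ 1.610. Nearest candidates are golden ratio (1.618, off by 0.008) and 5:3 (1.667, off by 0.057).

golden ratio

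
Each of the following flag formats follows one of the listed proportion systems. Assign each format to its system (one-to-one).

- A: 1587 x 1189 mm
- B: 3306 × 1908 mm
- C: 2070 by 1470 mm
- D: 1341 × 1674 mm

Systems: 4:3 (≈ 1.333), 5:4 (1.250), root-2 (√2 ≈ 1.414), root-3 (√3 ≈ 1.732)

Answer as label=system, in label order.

A=4:3, B=root-3, C=root-2, D=5:4

A = 1587/1189 ≈ 1.335 → 4:3 (1.333)
B = 3306/1908 ≈ 1.733 → root-3 (1.732)
C = 2070/1470 ≈ 1.408 → root-2 (1.414)
D = 1674/1341 ≈ 1.248 → 5:4 (1.250)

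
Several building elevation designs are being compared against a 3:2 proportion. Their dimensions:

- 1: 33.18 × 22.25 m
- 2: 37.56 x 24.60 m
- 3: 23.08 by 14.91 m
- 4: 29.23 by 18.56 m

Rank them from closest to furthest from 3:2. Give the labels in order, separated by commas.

1: 33.18/22.25 ≈ 1.491 → |1.491 − 1.500| = 0.009
2: 37.56/24.60 ≈ 1.527 → |1.527 − 1.500| = 0.027
3: 23.08/14.91 ≈ 1.548 → |1.548 − 1.500| = 0.048
4: 29.23/18.56 ≈ 1.575 → |1.575 − 1.500| = 0.075

1, 2, 3, 4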